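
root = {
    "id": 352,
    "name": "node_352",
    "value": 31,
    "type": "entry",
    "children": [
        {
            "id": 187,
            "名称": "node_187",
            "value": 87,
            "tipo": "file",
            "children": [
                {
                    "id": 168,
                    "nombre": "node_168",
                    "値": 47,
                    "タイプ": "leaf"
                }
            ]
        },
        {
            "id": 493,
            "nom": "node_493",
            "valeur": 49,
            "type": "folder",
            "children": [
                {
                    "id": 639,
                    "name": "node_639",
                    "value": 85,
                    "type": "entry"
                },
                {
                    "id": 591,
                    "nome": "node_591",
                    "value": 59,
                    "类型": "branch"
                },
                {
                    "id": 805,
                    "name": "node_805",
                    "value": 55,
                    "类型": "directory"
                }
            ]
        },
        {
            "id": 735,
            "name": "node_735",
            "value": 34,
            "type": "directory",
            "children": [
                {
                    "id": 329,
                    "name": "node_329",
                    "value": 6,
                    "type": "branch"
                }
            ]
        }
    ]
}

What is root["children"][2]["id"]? 735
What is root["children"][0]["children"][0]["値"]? 47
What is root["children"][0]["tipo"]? "file"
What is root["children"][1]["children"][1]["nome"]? "node_591"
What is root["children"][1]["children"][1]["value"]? 59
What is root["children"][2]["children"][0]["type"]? "branch"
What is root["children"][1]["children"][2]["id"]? 805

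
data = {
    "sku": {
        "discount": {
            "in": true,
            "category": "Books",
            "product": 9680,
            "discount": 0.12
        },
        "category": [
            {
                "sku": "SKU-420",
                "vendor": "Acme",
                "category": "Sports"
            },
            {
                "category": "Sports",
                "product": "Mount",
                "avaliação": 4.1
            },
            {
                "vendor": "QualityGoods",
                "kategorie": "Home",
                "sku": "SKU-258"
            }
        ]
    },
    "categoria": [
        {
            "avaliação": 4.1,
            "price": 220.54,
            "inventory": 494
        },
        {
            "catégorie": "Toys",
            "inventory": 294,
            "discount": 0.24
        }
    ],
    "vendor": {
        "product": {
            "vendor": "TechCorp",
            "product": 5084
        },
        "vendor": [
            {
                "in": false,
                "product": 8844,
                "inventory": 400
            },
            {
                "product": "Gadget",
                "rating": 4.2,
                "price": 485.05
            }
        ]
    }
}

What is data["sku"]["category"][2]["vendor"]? "QualityGoods"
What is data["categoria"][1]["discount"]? 0.24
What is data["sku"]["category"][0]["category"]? "Sports"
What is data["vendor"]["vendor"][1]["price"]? 485.05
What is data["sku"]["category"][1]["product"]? "Mount"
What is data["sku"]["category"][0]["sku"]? "SKU-420"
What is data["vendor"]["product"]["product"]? 5084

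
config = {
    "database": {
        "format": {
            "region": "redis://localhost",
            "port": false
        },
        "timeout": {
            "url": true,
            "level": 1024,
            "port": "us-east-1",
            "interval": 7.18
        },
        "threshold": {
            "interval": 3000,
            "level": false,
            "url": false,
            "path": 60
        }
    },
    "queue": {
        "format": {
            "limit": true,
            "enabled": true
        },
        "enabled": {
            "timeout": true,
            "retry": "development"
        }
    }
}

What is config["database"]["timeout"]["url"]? True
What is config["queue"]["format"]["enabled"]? True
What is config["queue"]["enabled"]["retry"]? "development"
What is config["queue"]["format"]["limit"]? True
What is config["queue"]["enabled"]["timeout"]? True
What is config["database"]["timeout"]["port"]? "us-east-1"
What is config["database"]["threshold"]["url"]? False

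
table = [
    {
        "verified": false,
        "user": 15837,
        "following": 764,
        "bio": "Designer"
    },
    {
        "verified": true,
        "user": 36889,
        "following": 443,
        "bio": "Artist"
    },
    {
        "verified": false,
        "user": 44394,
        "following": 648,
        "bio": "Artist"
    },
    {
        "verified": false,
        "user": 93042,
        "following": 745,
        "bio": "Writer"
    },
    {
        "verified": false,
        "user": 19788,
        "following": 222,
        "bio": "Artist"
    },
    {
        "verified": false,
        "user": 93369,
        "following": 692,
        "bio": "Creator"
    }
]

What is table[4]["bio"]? "Artist"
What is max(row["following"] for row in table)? 764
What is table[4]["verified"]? False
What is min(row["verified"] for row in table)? False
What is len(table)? 6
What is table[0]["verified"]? False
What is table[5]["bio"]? "Creator"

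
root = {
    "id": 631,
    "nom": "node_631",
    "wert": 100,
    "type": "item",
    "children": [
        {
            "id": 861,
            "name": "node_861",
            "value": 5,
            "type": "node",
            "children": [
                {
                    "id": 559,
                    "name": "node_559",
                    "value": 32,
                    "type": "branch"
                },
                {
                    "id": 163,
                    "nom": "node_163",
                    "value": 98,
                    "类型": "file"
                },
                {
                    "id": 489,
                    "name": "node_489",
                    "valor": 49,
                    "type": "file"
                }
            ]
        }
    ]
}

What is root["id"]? 631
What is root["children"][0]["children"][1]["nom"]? "node_163"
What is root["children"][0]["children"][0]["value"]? 32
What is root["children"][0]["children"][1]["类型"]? "file"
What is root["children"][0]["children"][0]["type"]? "branch"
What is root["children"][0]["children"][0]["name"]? "node_559"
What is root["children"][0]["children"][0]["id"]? 559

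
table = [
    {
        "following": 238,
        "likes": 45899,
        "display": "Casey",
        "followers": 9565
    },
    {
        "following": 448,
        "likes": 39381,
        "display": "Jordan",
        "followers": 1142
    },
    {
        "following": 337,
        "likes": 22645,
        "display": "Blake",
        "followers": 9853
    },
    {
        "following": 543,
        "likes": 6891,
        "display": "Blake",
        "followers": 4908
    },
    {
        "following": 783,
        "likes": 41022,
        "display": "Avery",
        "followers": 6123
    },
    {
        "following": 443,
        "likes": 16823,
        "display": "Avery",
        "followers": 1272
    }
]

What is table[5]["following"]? 443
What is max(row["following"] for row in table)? 783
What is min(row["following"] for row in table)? 238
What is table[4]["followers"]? 6123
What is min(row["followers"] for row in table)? 1142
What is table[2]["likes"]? 22645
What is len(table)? 6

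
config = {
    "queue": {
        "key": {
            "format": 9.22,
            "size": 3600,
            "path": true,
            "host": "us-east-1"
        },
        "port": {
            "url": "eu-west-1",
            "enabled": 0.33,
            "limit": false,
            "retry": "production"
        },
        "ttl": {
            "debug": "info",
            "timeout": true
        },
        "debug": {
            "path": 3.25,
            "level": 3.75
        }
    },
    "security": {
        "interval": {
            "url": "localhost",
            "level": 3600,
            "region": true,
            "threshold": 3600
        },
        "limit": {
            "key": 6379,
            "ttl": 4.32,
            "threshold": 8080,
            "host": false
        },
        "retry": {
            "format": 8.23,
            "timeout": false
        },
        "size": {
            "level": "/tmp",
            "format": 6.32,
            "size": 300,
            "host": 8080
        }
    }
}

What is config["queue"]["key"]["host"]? "us-east-1"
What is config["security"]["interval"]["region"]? True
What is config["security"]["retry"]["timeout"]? False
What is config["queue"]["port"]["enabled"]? 0.33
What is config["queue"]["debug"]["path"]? 3.25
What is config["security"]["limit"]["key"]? 6379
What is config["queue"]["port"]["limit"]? False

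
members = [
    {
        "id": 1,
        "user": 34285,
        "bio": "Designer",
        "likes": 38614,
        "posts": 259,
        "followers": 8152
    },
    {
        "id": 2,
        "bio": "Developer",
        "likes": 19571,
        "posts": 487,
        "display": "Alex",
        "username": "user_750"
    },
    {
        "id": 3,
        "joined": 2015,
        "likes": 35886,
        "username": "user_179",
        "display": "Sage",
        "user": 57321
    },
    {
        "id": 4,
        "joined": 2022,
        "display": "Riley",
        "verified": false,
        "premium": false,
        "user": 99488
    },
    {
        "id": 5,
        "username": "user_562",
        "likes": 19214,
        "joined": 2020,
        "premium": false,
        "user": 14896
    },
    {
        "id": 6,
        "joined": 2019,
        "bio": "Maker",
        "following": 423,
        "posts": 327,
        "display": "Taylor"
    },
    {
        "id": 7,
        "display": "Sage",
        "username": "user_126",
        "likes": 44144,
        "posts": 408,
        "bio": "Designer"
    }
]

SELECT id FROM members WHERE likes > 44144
[]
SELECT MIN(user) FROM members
14896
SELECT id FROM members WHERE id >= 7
[7]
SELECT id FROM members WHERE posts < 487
[1, 6, 7]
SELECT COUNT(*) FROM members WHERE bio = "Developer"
1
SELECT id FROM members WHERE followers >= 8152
[1]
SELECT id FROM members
[1, 2, 3, 4, 5, 6, 7]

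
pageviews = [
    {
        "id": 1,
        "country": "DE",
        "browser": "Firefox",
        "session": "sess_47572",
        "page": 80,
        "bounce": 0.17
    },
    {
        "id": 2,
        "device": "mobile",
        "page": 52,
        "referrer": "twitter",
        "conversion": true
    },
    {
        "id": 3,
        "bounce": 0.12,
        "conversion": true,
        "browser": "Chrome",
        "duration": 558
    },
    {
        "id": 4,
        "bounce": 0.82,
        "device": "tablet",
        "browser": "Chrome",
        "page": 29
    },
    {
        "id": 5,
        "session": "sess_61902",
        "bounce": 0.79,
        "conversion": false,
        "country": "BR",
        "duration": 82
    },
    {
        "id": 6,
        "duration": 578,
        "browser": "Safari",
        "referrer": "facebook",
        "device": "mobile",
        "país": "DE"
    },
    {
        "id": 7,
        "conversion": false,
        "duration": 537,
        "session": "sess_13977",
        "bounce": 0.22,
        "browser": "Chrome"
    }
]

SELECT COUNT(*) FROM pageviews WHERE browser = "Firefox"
1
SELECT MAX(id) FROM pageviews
7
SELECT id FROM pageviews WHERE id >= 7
[7]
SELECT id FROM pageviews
[1, 2, 3, 4, 5, 6, 7]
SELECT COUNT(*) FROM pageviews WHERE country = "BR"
1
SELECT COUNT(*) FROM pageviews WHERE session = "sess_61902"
1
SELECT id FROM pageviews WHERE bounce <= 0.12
[3]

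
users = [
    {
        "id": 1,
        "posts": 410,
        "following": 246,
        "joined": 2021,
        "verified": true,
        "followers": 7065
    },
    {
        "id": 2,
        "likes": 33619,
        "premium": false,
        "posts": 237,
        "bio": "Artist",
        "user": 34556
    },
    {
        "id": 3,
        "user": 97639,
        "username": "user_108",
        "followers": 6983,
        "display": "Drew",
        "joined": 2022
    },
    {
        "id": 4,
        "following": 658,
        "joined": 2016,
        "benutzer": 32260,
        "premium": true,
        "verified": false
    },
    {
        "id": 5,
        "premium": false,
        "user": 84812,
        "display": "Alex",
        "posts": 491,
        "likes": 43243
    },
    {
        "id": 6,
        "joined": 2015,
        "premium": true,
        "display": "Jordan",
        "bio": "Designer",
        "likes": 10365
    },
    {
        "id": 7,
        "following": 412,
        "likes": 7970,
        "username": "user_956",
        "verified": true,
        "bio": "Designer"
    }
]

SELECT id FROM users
[1, 2, 3, 4, 5, 6, 7]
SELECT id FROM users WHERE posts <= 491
[1, 2, 5]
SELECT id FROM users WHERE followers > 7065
[]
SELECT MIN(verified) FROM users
False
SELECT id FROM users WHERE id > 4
[5, 6, 7]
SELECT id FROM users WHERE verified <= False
[4]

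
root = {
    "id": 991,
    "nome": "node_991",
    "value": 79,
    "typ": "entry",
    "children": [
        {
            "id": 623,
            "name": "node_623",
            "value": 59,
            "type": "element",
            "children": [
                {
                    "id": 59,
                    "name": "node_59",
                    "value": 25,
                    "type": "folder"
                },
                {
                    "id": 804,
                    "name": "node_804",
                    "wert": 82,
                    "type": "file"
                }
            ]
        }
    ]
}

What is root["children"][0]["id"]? 623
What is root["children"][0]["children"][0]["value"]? 25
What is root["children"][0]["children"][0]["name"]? "node_59"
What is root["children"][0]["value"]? 59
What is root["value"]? 79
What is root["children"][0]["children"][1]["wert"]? 82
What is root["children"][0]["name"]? "node_623"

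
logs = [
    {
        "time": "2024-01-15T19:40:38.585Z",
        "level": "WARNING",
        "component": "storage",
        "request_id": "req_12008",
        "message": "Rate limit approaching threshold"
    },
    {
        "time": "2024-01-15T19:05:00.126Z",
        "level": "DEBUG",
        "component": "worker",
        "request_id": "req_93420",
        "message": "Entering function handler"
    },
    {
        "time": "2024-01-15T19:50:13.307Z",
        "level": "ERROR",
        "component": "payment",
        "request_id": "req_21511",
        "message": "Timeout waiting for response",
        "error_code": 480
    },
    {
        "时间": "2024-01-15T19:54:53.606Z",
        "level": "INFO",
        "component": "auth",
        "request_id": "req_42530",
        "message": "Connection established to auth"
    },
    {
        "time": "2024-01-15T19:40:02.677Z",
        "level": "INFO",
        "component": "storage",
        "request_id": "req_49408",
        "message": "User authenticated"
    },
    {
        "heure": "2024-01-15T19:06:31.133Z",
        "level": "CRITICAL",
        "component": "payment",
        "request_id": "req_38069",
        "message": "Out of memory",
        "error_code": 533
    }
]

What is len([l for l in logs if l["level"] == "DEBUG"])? 1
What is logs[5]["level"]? "CRITICAL"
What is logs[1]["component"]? "worker"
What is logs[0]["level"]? "WARNING"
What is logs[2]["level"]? "ERROR"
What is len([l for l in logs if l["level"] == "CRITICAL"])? 1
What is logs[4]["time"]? "2024-01-15T19:40:02.677Z"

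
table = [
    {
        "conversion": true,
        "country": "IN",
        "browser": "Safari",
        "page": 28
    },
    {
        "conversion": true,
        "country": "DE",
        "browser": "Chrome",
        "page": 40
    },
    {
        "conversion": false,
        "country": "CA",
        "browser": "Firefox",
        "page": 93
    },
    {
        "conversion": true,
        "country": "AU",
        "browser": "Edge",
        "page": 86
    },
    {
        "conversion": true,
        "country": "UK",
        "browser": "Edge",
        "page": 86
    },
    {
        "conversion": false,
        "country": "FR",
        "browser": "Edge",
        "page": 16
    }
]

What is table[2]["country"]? "CA"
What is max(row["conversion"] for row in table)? True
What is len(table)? 6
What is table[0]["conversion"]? True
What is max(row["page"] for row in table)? 93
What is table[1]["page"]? 40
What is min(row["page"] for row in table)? 16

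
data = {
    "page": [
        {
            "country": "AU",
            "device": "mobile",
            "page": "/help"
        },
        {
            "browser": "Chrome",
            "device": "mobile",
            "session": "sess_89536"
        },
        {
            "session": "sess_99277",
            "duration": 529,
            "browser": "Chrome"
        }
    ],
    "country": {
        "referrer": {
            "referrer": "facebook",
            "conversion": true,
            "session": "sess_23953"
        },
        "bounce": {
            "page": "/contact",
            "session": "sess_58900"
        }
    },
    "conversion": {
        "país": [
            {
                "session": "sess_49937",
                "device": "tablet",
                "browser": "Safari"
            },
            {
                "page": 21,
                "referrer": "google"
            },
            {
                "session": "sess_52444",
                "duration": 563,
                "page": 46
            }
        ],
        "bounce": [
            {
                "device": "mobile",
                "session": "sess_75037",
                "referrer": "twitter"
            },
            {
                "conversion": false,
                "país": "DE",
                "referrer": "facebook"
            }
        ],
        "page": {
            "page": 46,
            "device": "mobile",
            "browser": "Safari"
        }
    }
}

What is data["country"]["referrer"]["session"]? "sess_23953"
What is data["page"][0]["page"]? "/help"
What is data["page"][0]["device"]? "mobile"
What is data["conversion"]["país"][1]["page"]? 21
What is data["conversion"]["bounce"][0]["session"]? "sess_75037"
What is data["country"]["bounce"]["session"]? "sess_58900"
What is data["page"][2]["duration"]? 529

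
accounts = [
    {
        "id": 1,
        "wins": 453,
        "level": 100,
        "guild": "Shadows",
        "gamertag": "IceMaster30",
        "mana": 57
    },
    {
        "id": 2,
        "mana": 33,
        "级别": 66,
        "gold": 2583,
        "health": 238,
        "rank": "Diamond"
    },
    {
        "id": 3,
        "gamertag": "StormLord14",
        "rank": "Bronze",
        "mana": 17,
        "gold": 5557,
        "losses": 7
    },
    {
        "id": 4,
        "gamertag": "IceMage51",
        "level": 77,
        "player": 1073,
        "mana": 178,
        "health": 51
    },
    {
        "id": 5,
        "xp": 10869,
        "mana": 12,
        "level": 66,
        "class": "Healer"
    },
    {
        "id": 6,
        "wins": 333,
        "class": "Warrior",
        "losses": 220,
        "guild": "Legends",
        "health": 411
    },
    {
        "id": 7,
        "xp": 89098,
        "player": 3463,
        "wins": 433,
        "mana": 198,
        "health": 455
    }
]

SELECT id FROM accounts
[1, 2, 3, 4, 5, 6, 7]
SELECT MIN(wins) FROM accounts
333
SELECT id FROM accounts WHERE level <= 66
[5]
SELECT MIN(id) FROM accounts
1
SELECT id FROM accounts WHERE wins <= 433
[6, 7]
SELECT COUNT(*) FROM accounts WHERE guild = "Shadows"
1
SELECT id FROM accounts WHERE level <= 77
[4, 5]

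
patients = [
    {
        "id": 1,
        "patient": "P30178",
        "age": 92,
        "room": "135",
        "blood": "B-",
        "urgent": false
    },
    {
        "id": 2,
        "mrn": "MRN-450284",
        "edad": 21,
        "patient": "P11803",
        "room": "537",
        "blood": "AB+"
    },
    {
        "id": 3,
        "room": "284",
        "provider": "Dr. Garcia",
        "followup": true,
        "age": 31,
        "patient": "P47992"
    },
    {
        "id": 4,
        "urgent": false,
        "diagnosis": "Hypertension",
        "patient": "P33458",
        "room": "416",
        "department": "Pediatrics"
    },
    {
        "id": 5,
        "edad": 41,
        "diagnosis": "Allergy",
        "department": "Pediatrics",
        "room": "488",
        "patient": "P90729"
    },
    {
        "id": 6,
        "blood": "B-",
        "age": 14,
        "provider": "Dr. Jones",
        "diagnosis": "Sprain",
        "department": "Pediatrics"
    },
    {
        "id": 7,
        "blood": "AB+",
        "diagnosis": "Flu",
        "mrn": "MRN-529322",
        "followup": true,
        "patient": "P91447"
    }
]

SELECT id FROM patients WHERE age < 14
[]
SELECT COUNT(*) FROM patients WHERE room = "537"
1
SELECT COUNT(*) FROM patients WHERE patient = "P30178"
1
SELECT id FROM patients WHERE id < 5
[1, 2, 3, 4]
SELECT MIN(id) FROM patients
1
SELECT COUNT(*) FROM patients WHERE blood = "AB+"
2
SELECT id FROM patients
[1, 2, 3, 4, 5, 6, 7]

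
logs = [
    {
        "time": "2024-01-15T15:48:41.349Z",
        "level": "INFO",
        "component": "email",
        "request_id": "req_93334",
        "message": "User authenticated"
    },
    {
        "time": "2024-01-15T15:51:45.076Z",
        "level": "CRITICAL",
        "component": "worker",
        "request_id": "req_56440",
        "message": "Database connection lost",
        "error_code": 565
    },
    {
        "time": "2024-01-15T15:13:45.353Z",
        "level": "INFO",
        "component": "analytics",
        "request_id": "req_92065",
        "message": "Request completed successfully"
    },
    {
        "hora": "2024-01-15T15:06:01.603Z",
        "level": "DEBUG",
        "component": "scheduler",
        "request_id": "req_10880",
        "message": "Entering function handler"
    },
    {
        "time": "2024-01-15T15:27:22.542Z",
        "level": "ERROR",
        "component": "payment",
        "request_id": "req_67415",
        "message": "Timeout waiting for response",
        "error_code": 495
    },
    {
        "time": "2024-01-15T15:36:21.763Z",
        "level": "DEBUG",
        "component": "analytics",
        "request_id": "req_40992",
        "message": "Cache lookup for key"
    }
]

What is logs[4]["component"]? "payment"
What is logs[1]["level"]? "CRITICAL"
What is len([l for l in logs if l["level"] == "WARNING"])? 0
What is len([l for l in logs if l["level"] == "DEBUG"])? 2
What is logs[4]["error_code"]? 495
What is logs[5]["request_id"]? "req_40992"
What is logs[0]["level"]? "INFO"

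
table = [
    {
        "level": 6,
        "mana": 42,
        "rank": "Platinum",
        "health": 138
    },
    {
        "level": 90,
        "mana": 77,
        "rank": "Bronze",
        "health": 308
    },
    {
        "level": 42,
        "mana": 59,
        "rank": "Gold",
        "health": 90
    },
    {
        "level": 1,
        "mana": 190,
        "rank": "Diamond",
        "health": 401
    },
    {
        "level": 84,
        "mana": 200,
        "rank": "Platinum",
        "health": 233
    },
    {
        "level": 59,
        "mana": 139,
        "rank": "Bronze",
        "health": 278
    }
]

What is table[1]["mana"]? 77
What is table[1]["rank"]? "Bronze"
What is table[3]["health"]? 401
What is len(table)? 6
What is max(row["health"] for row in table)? 401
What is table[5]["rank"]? "Bronze"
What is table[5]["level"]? 59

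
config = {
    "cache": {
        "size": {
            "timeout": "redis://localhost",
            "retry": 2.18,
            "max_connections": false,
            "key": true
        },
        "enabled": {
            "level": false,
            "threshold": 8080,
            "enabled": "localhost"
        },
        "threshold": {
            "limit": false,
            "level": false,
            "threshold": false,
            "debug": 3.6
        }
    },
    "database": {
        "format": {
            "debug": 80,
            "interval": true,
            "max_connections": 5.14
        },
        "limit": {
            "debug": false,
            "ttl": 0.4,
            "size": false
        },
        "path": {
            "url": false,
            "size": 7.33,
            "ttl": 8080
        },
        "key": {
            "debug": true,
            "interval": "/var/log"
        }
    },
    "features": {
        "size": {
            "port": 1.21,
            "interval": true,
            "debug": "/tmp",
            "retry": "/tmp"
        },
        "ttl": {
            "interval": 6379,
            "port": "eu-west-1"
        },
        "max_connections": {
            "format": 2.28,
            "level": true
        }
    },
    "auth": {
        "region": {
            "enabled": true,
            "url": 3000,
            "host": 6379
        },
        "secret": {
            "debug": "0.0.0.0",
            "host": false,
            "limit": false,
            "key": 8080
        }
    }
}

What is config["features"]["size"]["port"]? 1.21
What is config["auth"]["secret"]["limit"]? False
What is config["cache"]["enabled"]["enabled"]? "localhost"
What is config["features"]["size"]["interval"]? True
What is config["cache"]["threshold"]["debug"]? 3.6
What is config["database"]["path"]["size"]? 7.33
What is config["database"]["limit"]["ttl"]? 0.4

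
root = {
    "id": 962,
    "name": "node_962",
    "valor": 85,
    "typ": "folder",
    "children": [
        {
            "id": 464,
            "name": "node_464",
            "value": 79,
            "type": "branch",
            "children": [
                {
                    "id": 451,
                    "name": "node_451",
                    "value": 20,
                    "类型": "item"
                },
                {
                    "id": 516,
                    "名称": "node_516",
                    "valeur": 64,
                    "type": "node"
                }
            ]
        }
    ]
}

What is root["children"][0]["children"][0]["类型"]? "item"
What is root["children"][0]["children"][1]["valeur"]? 64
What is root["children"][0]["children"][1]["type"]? "node"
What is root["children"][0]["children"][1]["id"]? 516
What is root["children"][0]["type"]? "branch"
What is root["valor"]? 85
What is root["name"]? "node_962"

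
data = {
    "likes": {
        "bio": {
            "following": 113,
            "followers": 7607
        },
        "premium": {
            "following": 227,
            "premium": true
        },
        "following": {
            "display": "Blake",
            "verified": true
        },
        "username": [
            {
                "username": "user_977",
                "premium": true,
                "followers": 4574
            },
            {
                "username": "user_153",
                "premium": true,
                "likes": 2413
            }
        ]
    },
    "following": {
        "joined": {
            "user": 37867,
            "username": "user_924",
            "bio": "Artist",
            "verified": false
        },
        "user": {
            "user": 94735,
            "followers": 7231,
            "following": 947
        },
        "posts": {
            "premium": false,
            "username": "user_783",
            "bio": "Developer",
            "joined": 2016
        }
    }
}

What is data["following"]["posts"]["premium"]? False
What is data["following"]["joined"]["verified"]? False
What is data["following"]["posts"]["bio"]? "Developer"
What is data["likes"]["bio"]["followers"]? 7607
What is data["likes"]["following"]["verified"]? True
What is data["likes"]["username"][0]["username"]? "user_977"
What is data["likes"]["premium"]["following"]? 227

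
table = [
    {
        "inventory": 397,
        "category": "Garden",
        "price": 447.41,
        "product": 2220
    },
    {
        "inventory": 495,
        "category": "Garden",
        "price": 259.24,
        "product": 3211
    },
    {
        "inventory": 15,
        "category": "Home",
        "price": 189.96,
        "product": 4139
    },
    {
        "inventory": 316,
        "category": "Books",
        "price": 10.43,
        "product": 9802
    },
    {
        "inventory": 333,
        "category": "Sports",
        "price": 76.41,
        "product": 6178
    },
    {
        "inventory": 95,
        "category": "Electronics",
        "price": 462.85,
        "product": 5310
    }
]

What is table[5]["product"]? 5310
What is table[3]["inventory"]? 316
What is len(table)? 6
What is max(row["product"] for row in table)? 9802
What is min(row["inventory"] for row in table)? 15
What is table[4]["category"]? "Sports"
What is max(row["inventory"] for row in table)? 495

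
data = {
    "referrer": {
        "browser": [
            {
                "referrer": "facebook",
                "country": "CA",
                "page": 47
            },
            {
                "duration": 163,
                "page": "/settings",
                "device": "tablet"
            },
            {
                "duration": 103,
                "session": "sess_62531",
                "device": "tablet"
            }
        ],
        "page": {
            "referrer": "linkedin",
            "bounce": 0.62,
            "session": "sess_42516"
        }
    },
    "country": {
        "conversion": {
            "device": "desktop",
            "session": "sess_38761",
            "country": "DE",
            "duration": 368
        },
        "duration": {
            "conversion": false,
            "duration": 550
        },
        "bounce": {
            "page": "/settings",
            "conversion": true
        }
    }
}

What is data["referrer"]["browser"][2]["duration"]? 103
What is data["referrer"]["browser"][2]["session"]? "sess_62531"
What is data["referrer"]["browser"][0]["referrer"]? "facebook"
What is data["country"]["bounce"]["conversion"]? True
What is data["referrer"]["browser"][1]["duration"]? 163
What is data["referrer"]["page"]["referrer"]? "linkedin"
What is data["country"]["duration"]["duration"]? 550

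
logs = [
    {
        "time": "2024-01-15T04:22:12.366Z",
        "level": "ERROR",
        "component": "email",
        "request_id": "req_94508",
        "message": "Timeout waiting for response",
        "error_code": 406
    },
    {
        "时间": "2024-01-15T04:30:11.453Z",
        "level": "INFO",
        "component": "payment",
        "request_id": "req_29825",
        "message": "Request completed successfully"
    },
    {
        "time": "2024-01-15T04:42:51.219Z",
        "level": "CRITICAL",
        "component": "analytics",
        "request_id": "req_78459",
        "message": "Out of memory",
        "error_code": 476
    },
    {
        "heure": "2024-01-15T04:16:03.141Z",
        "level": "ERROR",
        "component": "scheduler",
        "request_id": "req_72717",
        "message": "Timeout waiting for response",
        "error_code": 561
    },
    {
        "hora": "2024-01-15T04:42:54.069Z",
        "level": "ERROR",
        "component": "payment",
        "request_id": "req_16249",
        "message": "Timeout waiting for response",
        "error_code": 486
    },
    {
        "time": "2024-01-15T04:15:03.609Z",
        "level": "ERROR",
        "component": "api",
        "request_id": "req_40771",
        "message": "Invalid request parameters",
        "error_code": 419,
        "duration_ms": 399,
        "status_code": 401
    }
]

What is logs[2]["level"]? "CRITICAL"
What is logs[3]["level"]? "ERROR"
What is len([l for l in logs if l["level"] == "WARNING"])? 0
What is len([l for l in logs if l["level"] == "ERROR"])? 4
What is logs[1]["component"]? "payment"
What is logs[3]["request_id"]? "req_72717"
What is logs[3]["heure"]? "2024-01-15T04:16:03.141Z"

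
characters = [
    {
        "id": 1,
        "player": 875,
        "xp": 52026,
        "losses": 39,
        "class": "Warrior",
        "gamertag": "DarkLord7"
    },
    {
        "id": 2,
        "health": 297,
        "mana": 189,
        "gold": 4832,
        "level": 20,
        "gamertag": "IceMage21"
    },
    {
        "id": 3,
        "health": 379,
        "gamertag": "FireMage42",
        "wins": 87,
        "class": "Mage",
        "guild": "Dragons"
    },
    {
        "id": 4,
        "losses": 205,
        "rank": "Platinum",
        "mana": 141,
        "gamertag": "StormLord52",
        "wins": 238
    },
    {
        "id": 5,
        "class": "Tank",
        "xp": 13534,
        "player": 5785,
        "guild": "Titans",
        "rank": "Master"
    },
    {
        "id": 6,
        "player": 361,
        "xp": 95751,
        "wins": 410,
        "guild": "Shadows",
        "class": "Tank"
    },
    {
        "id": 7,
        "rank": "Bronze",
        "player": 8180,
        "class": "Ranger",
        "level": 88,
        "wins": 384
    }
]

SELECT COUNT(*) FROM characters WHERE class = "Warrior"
1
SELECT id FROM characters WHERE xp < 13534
[]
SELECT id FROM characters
[1, 2, 3, 4, 5, 6, 7]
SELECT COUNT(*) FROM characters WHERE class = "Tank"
2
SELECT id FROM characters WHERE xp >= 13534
[1, 5, 6]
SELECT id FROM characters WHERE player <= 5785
[1, 5, 6]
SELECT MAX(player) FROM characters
8180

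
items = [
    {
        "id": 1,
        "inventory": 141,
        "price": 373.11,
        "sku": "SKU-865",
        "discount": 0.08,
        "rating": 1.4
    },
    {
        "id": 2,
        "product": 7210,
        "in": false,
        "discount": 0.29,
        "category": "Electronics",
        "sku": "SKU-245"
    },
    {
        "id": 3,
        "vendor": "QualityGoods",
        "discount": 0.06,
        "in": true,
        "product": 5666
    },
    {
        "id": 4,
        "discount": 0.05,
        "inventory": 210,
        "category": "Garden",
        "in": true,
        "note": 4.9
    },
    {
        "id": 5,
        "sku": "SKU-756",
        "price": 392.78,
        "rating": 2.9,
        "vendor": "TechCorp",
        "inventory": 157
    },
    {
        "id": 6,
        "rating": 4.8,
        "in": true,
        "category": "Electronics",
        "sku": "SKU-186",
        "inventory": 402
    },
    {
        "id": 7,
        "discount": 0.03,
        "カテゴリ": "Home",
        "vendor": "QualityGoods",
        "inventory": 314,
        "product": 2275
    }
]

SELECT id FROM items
[1, 2, 3, 4, 5, 6, 7]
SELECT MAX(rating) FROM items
4.8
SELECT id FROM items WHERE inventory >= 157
[4, 5, 6, 7]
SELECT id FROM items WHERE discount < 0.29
[1, 3, 4, 7]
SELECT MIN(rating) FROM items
1.4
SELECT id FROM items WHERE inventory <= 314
[1, 4, 5, 7]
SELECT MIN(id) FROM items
1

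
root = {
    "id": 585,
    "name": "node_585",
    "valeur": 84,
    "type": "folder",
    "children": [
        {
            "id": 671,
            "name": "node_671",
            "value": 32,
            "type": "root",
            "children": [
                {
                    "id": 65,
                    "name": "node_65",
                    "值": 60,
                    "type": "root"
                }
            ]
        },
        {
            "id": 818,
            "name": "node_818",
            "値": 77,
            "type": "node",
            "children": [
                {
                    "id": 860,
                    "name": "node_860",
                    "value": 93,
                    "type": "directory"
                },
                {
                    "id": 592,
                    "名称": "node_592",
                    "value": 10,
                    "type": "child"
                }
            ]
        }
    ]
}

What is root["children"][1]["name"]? "node_818"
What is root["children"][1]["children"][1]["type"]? "child"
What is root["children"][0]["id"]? 671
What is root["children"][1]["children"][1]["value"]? 10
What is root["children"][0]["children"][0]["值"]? 60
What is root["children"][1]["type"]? "node"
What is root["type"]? "folder"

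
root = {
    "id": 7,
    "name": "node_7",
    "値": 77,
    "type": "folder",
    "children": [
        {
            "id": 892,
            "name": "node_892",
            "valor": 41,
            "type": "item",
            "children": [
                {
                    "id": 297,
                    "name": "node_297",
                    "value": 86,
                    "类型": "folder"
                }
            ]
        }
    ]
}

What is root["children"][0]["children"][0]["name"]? "node_297"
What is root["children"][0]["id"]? 892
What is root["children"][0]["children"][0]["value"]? 86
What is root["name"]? "node_7"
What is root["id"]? 7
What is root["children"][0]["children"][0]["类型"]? "folder"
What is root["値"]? 77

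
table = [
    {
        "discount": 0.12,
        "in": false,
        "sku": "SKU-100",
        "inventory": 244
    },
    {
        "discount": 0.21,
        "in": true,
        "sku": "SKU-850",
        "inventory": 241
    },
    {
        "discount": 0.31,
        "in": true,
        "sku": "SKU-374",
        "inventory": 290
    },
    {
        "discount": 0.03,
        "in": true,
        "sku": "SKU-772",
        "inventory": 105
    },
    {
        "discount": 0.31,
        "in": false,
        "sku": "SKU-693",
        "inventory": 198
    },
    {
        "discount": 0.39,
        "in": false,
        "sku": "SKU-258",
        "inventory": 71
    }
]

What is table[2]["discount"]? 0.31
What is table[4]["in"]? False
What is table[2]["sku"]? "SKU-374"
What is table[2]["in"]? True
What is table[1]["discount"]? 0.21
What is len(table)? 6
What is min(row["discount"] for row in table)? 0.03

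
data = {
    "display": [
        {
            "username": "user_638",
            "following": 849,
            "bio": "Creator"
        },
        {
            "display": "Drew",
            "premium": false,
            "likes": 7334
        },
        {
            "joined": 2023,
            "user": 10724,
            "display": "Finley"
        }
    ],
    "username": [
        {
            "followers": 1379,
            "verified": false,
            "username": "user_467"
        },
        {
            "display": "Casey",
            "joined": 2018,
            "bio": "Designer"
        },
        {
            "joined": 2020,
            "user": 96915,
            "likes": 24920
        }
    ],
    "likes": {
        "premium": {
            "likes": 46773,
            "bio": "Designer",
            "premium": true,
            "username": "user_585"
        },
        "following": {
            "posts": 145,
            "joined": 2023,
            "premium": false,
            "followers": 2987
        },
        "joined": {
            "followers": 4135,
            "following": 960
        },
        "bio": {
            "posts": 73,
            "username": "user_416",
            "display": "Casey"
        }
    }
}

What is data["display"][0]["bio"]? "Creator"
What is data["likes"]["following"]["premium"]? False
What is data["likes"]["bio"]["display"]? "Casey"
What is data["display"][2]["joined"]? 2023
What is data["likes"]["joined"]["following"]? 960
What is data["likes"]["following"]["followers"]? 2987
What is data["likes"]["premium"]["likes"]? 46773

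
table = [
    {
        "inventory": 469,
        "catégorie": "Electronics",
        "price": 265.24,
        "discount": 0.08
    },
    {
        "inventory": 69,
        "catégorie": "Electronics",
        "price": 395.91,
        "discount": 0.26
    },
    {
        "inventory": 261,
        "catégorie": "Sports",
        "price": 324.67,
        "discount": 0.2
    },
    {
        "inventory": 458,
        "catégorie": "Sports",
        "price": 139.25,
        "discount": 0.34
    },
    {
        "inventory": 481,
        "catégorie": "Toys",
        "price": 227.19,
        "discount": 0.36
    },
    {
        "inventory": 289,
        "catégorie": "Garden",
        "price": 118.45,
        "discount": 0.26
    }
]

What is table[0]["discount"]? 0.08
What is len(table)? 6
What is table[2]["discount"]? 0.2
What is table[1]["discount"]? 0.26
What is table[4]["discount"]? 0.36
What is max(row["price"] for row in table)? 395.91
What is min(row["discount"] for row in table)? 0.08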